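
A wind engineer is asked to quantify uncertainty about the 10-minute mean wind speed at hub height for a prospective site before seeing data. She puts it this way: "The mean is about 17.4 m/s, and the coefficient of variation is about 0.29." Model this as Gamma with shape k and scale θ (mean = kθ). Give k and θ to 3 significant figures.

k ≈ 11.9, θ ≈ 1.46

For Gamma(k, scale θ): mean = kθ, variance = kθ², so CV = 1/√k.
CV = 0.29, hence k = 1/CV² = 11.9.
Then θ = mean/k = 17.4/11.9 = 1.46.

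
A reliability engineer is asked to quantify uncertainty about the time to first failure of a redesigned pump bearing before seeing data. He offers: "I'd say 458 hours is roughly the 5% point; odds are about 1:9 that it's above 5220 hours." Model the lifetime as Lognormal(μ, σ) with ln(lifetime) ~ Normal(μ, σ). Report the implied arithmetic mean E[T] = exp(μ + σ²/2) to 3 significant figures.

If T ~ Lognormal(μ,σ) then ln T ~ Normal(μ,σ), so the p-quantile of ln T is μ + z_p·σ.
ln(458) = 6.127 and ln(5220) = 8.56; z_{0.05} = -1.645, z_{0.9} = 1.282.
σ = (8.56 − 6.127)/(1.282 − (-1.645)) = 0.832.
μ = 6.127 − (-1.645)·0.832 = 7.495.
E[T] = exp(μ + σ²/2) = exp(7.495 + 0.3457) = 2540 hours.

E[T] ≈ 2540 hours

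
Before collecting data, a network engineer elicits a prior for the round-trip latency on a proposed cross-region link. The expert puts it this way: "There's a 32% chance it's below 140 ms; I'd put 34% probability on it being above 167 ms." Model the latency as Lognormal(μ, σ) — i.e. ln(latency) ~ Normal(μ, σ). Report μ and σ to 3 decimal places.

μ ≈ 5.035, σ ≈ 0.200

If T ~ Lognormal(μ,σ) then ln T ~ Normal(μ,σ), so the p-quantile of ln T is μ + z_p·σ.
ln(140) = 4.942 and ln(167) = 5.118; z_{0.32} = -0.4677, z_{0.66} = 0.4125.
σ = (5.118 − 4.942)/(0.4125 − (-0.4677)) = 0.200.
μ = 4.942 − (-0.4677)·0.200 = 5.035.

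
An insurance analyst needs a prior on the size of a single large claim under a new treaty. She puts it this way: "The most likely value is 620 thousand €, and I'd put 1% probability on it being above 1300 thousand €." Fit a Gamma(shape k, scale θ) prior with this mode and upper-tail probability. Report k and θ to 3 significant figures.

Gamma(k,θ) with k>1 has mode (k−1)θ, so θ = 620/(k−1).
Need P(X < 1300) = 0.99 with θ tied to k this way. Start at k = 2, θ = 620: P(X<1300) ≈ 0.620.
Too low — raise k to concentrate. Iterating converges to k ≈ 9.88.
Then θ = 620/(9.88−1) ≈ 69.8.

k ≈ 9.88, θ ≈ 69.8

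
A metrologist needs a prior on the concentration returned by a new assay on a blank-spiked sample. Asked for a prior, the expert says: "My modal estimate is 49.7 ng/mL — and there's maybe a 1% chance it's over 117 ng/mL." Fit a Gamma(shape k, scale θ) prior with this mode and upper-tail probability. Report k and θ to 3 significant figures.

k ≈ 7.49, θ ≈ 7.66

Gamma(k,θ) with k>1 has mode (k−1)θ, so θ = 49.7/(k−1).
Need P(X < 117) = 0.99 with θ tied to k this way. Start at k = 2, θ = 49.7: P(X<117) ≈ 0.681.
Too low — raise k to concentrate. Iterating converges to k ≈ 7.49.
Then θ = 49.7/(7.49−1) ≈ 7.66.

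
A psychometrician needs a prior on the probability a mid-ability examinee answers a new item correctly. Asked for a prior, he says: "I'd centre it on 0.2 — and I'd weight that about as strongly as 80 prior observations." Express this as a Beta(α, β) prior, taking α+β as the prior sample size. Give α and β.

α = 16, β = 64

Under the effective-sample-size interpretation, Beta(α, β) has prior mean α/(α+β) and prior sample size α+β.
So α+β = 80 and α/(α+β) = 0.2, giving α = 0.2·80 = 16 and β = 80 − 16 = 64.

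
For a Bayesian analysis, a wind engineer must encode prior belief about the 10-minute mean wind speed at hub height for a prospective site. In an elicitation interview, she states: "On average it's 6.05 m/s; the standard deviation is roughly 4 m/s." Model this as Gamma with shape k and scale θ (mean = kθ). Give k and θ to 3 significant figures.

k ≈ 2.29, θ ≈ 2.64

For Gamma(k, scale θ): mean = kθ, variance = kθ², so CV = 1/√k.
CV = SD/mean = 4/6.05 = 0.6612, hence k = 1/CV² = 2.29.
Then θ = mean/k = 6.05/2.29 = 2.64.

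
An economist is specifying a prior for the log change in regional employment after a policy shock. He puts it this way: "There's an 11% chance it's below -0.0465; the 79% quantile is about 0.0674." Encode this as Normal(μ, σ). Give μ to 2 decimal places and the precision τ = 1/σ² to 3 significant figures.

For Normal(μ,σ), the p-quantile is μ + z_p·σ. Here z_{0.11} = -1.227, z_{0.79} = 0.8064.
So -0.0465 = μ − 1.227σ and 0.0674 = μ + 0.8064σ.
Subtracting: σ = (0.0674 − -0.0465)/(0.8064 − (-1.227)) = 0.06.
Then μ = -0.0465 − (-1.227)·0.06 = 0.02.
Precision τ = 1/σ² = 1/0.05603² = 319.

μ = 0.02, τ = 319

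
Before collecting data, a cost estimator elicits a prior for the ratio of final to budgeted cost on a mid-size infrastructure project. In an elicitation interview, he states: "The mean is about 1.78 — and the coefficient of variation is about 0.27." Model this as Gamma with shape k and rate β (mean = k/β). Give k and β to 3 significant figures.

k ≈ 13.7, β ≈ 7.71

For Gamma(k, rate β): mean = k/β, variance = k/β², so CV = 1/√k.
CV = 0.27, hence k = 1/CV² = 13.7.
Then β = k/mean = 13.7/1.78 = 7.71.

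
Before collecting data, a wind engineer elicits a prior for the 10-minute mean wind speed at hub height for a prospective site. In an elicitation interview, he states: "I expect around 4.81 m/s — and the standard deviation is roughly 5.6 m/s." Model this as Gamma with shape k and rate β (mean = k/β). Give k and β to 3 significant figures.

For Gamma(k, rate β): mean = k/β, variance = k/β², so CV = 1/√k.
CV = SD/mean = 5.6/4.81 = 1.164, hence k = 1/CV² = 0.738.
Then β = k/mean = 0.738/4.81 = 0.153.

k ≈ 0.738, β ≈ 0.153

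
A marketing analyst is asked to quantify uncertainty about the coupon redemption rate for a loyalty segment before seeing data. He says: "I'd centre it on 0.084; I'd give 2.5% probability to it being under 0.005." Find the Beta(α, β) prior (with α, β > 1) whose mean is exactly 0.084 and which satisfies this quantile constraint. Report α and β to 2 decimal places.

With mean 0.084 fixed, write α = 0.084s, β = 0.916s where s = α+β.
Need P(θ < 0.005) = 0.025 under Beta(0.084s, 0.916s). Normal approximation: (q−m)/√(m(1−m)/s) ≈ z_{0.025} = -1.96, so s ≈ 0.084·0.916·(-1.96)²/(0.005−0.084)² = 47.4.
At s = 47.4: P(θ<0.005) ≈ 0.000. Adjusting to match 0.025 gives s ≈ 15.85.
So α = 0.084·15.85 ≈ 1.33, β = 0.916·15.85 ≈ 14.52.

α ≈ 1.33, β ≈ 14.52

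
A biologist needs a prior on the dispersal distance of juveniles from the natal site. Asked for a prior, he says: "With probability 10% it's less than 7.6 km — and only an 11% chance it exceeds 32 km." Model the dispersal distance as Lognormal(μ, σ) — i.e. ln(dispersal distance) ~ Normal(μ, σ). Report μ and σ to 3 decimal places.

If T ~ Lognormal(μ,σ) then ln T ~ Normal(μ,σ), so the p-quantile of ln T is μ + z_p·σ.
ln(7.6) = 2.028 and ln(32) = 3.466; z_{0.1} = -1.282, z_{0.89} = 1.227.
σ = (3.466 − 2.028)/(1.227 − (-1.282)) = 0.573.
μ = 2.028 − (-1.282)·0.573 = 2.763.

μ ≈ 2.763, σ ≈ 0.573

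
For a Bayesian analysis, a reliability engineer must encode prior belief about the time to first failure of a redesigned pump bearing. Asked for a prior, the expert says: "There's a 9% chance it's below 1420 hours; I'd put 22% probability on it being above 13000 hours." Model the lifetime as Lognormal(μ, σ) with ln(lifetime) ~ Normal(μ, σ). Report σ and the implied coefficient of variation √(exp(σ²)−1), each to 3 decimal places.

If T ~ Lognormal(μ,σ) then ln T ~ Normal(μ,σ), so the p-quantile of ln T is μ + z_p·σ.
ln(1420) = 7.258 and ln(13000) = 9.473; z_{0.09} = -1.341, z_{0.78} = 0.7722.
σ = (9.473 − 7.258)/(0.7722 − (-1.341)) = 1.048.
μ = 7.258 − (-1.341)·1.048 = 8.663.
CV = √(exp(σ²)−1) = √(exp(1.0982)−1) = 1.414.

σ ≈ 1.048, CV ≈ 1.414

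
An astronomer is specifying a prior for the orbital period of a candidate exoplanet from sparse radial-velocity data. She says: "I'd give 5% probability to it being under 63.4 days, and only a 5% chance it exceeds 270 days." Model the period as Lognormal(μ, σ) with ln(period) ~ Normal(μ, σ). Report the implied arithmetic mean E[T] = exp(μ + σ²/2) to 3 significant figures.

E[T] ≈ 144 days

If T ~ Lognormal(μ,σ) then ln T ~ Normal(μ,σ), so the p-quantile of ln T is μ + z_p·σ.
ln(63.4) = 4.149 and ln(270) = 5.598; z_{0.05} = -1.645, z_{0.95} = 1.645.
σ = (5.598 − 4.149)/(1.645 − (-1.645)) = 0.440.
μ = 4.149 − (-1.645)·0.440 = 4.874.
E[T] = exp(μ + σ²/2) = exp(4.874 + 0.0970) = 144 days.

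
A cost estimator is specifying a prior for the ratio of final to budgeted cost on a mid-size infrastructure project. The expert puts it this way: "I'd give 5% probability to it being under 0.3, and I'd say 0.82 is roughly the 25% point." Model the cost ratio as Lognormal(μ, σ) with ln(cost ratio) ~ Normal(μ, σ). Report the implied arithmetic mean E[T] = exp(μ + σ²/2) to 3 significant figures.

If T ~ Lognormal(μ,σ) then ln T ~ Normal(μ,σ), so the p-quantile of ln T is μ + z_p·σ.
ln(0.3) = -1.204 and ln(0.82) = -0.1985; z_{0.05} = -1.645, z_{0.25} = -0.6745.
σ = (-0.1985 − -1.204)/(-0.6745 − (-1.645)) = 1.036.
μ = -1.204 − (-1.645)·1.036 = 0.500.
E[T] = exp(μ + σ²/2) = exp(0.500 + 0.5369) = 2.82.

E[T] ≈ 2.82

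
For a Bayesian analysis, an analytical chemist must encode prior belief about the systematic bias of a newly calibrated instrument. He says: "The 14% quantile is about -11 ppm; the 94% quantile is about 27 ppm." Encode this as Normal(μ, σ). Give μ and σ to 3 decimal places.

μ = 4.579, σ = 14.421

The p-quantile of Normal(μ,σ) is μ + z_p·σ, with z_{0.14} = -1.08 and z_{0.94} = 1.555.
Eliminate σ: μ = (z₂·x₁ − z₁·x₂)/(z₂ − z₁) = (1.555·-11 − (-1.08)·27)/2.635 = 4.579.
Then σ = (x₂ − x₁)/(z₂ − z₁) = (27 − -11)/2.635 = 14.421.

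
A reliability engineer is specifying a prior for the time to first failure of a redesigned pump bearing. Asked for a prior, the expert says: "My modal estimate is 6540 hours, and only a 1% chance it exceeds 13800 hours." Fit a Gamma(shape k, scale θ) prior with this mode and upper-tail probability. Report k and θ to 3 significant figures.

k ≈ 9.72, θ ≈ 750

Gamma(k,θ) with k>1 has mode (k−1)θ, so θ = 6540/(k−1).
Need P(X < 13800) = 0.99 with θ tied to k this way. Start at k = 2, θ = 6540: P(X<13800) ≈ 0.623.
Too low — raise k to concentrate. Iterating converges to k ≈ 9.72.
Then θ = 6540/(9.72−1) ≈ 750.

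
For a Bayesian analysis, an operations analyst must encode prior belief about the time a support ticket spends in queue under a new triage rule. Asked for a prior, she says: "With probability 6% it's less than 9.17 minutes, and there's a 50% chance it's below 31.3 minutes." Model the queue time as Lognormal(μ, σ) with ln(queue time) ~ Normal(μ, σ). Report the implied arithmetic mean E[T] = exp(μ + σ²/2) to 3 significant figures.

If T ~ Lognormal(μ,σ) then ln T ~ Normal(μ,σ), so the p-quantile of ln T is μ + z_p·σ.
ln(9.17) = 2.216 and ln(31.3) = 3.444; z_{0.06} = -1.555, z_{0.5} = 0.
σ = (3.444 − 2.216)/(0 − (-1.555)) = 0.790.
μ = 2.216 − (-1.555)·0.790 = 3.444.
E[T] = exp(μ + σ²/2) = exp(3.444 + 0.3118) = 42.7 minutes.

E[T] ≈ 42.7 minutes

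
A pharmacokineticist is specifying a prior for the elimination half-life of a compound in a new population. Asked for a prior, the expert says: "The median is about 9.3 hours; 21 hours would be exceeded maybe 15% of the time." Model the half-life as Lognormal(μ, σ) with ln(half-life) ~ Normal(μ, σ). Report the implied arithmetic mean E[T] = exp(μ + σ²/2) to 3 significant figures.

E[T] ≈ 12.7 hours

If T ~ Lognormal(μ,σ) then ln T ~ Normal(μ,σ), so the p-quantile of ln T is μ + z_p·σ.
ln(9.3) = 2.23 and ln(21) = 3.045; z_{0.5} = 0, z_{0.85} = 1.036.
σ = (3.045 − 2.23)/(1.036 − (0)) = 0.786.
μ = 2.23 − (0)·0.786 = 2.230.
E[T] = exp(μ + σ²/2) = exp(2.230 + 0.3088) = 12.7 hours.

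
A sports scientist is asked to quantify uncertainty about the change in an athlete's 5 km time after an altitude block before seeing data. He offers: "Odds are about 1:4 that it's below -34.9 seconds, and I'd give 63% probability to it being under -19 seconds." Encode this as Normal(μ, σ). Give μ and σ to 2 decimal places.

μ = -23.50, σ = 13.55

For Normal(μ,σ), the p-quantile is μ + z_p·σ. Here z_{0.2} = -0.8416, z_{0.63} = 0.3319.
So -34.9 = μ − 0.8416σ and -19 = μ + 0.3319σ.
Subtracting: σ = (-19 − -34.9)/(0.3319 − (-0.8416)) = 13.55.
Then μ = -34.9 − (-0.8416)·13.55 = -23.50.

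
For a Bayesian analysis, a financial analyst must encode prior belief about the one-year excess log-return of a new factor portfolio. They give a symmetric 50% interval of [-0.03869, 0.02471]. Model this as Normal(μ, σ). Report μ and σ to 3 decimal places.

A symmetric 50% interval runs μ ± z·σ with z = 0.6745.
Half-width = 0.0317, so σ = 0.0317/0.6745 = 0.047.
μ is the interval midpoint, -0.007.

μ = -0.007, σ = 0.047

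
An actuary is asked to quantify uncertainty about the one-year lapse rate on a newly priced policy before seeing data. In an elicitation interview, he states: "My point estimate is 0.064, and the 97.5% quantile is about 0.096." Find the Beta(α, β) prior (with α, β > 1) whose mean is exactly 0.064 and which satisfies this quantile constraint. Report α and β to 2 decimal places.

With mean 0.064 fixed, write α = 0.064s, β = 0.936s where s = α+β.
Need P(θ < 0.096) = 0.975 under Beta(0.064s, 0.936s). Normal approximation: (q−m)/√(m(1−m)/s) ≈ z_{0.975} = 1.96, so s ≈ 0.064·0.936·(1.96)²/(0.096−0.064)² = 224.7.
At s = 224.7: P(θ<0.096) ≈ 0.964. Adjusting to match 0.975 gives s ≈ 270.75.
So α = 0.064·270.75 ≈ 17.33, β = 0.936·270.75 ≈ 253.42.

α ≈ 17.33, β ≈ 253.42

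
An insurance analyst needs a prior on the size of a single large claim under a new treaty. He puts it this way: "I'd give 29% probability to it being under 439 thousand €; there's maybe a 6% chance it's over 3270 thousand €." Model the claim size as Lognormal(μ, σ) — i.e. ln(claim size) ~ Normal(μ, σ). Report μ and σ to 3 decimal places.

If T ~ Lognormal(μ,σ) then ln T ~ Normal(μ,σ), so the p-quantile of ln T is μ + z_p·σ.
ln(439) = 6.084 and ln(3270) = 8.093; z_{0.29} = -0.5534, z_{0.94} = 1.555.
σ = (8.093 − 6.084)/(1.555 − (-0.5534)) = 0.953.
μ = 6.084 − (-0.5534)·0.953 = 6.612.

μ ≈ 6.612, σ ≈ 0.953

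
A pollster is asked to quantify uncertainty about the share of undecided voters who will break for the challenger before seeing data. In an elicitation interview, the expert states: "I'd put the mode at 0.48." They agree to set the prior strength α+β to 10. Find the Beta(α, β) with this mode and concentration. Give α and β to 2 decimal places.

α = 4.84, β = 5.16

For α,β > 1 the Beta mode is (α−1)/(α+β−2). With α+β = 10, the mode is (α−1)/8.
Set (α−1)/8 = 0.48 → α = 1 + 0.48·8 = 4.84.
β = 10 − α = 5.16.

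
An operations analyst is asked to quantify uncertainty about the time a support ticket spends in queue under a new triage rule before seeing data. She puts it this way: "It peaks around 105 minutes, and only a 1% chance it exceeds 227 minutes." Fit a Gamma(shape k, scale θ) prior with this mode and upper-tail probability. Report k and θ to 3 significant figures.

k ≈ 9.14, θ ≈ 12.9

Gamma(k,θ) with k>1 has mode (k−1)θ, so θ = 105/(k−1).
Need P(X < 227) = 0.99 with θ tied to k this way. Start at k = 2, θ = 105: P(X<227) ≈ 0.636.
Too low — raise k to concentrate. Iterating converges to k ≈ 9.14.
Then θ = 105/(9.14−1) ≈ 12.9.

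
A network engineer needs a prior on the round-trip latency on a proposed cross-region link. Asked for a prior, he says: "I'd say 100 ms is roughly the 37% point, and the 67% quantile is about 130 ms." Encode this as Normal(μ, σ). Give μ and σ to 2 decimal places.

The p-quantile of Normal(μ,σ) is μ + z_p·σ, with z_{0.37} = -0.3319 and z_{0.67} = 0.4399.
Eliminate σ: μ = (z₂·x₁ − z₁·x₂)/(z₂ − z₁) = (0.4399·100 − (-0.3319)·130)/0.7718 = 112.90.
Then σ = (x₂ − x₁)/(z₂ − z₁) = (130 − 100)/0.7718 = 38.87.

μ = 112.90, σ = 38.87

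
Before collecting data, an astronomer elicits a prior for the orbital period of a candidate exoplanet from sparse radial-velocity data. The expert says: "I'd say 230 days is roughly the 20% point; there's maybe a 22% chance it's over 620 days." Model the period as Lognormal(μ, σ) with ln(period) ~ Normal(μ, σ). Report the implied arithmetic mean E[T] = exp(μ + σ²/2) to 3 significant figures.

If T ~ Lognormal(μ,σ) then ln T ~ Normal(μ,σ), so the p-quantile of ln T is μ + z_p·σ.
ln(230) = 5.438 and ln(620) = 6.43; z_{0.2} = -0.8416, z_{0.78} = 0.7722.
σ = (6.43 − 5.438)/(0.7722 − (-0.8416)) = 0.614.
μ = 5.438 − (-0.8416)·0.614 = 5.955.
E[T] = exp(μ + σ²/2) = exp(5.955 + 0.1888) = 466 days.

E[T] ≈ 466 days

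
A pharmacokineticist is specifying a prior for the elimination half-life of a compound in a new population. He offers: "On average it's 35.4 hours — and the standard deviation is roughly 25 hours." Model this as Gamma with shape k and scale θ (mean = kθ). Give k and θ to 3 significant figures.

k ≈ 2.01, θ ≈ 17.7

For Gamma(k, scale θ): mean = kθ, variance = kθ², so CV = 1/√k.
CV = SD/mean = 25/35.4 = 0.7062, hence k = 1/CV² = 2.01.
Then θ = mean/k = 35.4/2.01 = 17.7.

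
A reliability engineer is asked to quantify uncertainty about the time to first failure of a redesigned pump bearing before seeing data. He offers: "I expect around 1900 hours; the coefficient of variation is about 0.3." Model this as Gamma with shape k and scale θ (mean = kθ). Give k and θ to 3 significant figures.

k ≈ 11.1, θ ≈ 171

For Gamma(k, scale θ): mean = kθ, variance = kθ², so CV = 1/√k.
CV = 0.3, hence k = 1/CV² = 11.1.
Then θ = mean/k = 1900/11.1 = 171.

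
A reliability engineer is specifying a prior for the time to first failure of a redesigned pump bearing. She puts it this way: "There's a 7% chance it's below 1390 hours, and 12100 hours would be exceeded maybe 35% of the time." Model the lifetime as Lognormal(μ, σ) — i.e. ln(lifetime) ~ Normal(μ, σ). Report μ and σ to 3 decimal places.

If T ~ Lognormal(μ,σ) then ln T ~ Normal(μ,σ), so the p-quantile of ln T is μ + z_p·σ.
ln(1390) = 7.237 and ln(12100) = 9.401; z_{0.07} = -1.476, z_{0.65} = 0.3853.
σ = (9.401 − 7.237)/(0.3853 − (-1.476)) = 1.163.
μ = 7.237 − (-1.476)·1.163 = 8.953.

μ ≈ 8.953, σ ≈ 1.163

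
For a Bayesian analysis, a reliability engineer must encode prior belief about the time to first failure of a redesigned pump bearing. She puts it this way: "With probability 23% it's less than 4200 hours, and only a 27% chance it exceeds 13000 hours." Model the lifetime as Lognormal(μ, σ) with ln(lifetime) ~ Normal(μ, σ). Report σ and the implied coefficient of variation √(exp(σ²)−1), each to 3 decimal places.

If T ~ Lognormal(μ,σ) then ln T ~ Normal(μ,σ), so the p-quantile of ln T is μ + z_p·σ.
ln(4200) = 8.343 and ln(13000) = 9.473; z_{0.23} = -0.7388, z_{0.73} = 0.6128.
σ = (9.473 − 8.343)/(0.6128 − (-0.7388)) = 0.836.
μ = 8.343 − (-0.7388)·0.836 = 8.960.
CV = √(exp(σ²)−1) = √(exp(0.6987)−1) = 1.006.

σ ≈ 0.836, CV ≈ 1.006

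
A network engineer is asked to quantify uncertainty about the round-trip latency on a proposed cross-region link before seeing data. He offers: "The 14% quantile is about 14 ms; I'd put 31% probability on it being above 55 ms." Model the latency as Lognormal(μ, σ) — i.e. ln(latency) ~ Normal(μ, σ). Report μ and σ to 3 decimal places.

If T ~ Lognormal(μ,σ) then ln T ~ Normal(μ,σ), so the p-quantile of ln T is μ + z_p·σ.
ln(14) = 2.639 and ln(55) = 4.007; z_{0.14} = -1.08, z_{0.69} = 0.4959.
σ = (4.007 − 2.639)/(0.4959 − (-1.08)) = 0.868.
μ = 2.639 − (-1.08)·0.868 = 3.577.

μ ≈ 3.577, σ ≈ 0.868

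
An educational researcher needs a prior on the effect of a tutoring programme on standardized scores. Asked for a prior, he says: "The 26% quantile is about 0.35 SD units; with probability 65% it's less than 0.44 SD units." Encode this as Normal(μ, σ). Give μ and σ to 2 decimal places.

μ = 0.41, σ = 0.09

For Normal(μ,σ), the p-quantile is μ + z_p·σ. Here z_{0.26} = -0.6433, z_{0.65} = 0.3853.
So 0.35 = μ − 0.6433σ and 0.44 = μ + 0.3853σ.
Subtracting: σ = (0.44 − 0.35)/(0.3853 − (-0.6433)) = 0.09.
Then μ = 0.35 − (-0.6433)·0.09 = 0.41.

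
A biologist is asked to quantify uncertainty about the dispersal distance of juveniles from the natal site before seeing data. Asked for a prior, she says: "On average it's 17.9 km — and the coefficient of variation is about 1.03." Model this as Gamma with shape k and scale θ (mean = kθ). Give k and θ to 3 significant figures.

For Gamma(k, scale θ): mean = kθ, variance = kθ², so CV = 1/√k.
CV = 1.03, hence k = 1/CV² = 0.943.
Then θ = mean/k = 17.9/0.943 = 19.

k ≈ 0.943, θ ≈ 19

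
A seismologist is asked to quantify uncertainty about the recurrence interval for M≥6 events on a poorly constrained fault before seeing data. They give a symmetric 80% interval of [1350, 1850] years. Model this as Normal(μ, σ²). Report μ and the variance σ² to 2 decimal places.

μ = 1600.00, σ² = 38054.66

A symmetric 80% interval runs μ ± z·σ with z = 1.282.
Half-width = 250, so σ = 250/1.282 = 195.076 and σ² = 38054.66.
μ is the interval midpoint, 1600.00.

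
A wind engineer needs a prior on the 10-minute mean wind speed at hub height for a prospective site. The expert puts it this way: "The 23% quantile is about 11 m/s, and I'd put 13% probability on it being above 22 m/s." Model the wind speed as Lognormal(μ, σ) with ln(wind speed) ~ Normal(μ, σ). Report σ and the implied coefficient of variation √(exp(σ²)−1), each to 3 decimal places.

σ ≈ 0.372, CV ≈ 0.385

If T ~ Lognormal(μ,σ) then ln T ~ Normal(μ,σ), so the p-quantile of ln T is μ + z_p·σ.
ln(11) = 2.398 and ln(22) = 3.091; z_{0.23} = -0.7388, z_{0.87} = 1.126.
σ = (3.091 − 2.398)/(1.126 − (-0.7388)) = 0.372.
μ = 2.398 − (-0.7388)·0.372 = 2.672.
CV = √(exp(σ²)−1) = √(exp(0.1381)−1) = 0.385.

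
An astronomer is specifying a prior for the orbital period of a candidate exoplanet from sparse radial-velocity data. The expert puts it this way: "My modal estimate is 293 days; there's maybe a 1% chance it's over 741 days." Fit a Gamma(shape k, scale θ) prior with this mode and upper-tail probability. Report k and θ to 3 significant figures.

Gamma(k,θ) with k>1 has mode (k−1)θ, so θ = 293/(k−1).
Need P(X < 741) = 0.99 with θ tied to k this way. Start at k = 2, θ = 293: P(X<741) ≈ 0.719.
Too low — raise k to concentrate. Iterating converges to k ≈ 6.44.
Then θ = 293/(6.44−1) ≈ 53.9.

k ≈ 6.44, θ ≈ 53.9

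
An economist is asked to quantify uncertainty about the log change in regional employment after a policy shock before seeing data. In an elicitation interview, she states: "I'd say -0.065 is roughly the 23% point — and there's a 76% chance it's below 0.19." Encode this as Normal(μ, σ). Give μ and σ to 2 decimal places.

The p-quantile of Normal(μ,σ) is μ + z_p·σ, with z_{0.23} = -0.7388 and z_{0.76} = 0.7063.
Eliminate σ: μ = (z₂·x₁ − z₁·x₂)/(z₂ − z₁) = (0.7063·-0.065 − (-0.7388)·0.19)/1.445 = 0.07.
Then σ = (x₂ − x₁)/(z₂ − z₁) = (0.19 − -0.065)/1.445 = 0.18.

μ = 0.07, σ = 0.18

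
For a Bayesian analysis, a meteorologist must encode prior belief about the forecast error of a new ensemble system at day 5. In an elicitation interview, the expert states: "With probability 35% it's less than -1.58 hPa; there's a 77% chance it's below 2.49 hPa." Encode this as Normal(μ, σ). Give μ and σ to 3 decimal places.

μ = -0.185, σ = 3.620

For Normal(μ,σ), the p-quantile is μ + z_p·σ. Here z_{0.35} = -0.3853, z_{0.77} = 0.7388.
So -1.58 = μ − 0.3853σ and 2.49 = μ + 0.7388σ.
Subtracting: σ = (2.49 − -1.58)/(0.7388 − (-0.3853)) = 3.620.
Then μ = -1.58 − (-0.3853)·3.620 = -0.185.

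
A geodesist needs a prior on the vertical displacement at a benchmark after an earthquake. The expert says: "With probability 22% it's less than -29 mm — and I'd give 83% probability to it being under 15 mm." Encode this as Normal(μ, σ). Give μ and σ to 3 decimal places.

The p-quantile of Normal(μ,σ) is μ + z_p·σ, with z_{0.22} = -0.7722 and z_{0.83} = 0.9542.
Eliminate σ: μ = (z₂·x₁ − z₁·x₂)/(z₂ − z₁) = (0.9542·-29 − (-0.7722)·15)/1.726 = -9.319.
Then σ = (x₂ − x₁)/(z₂ − z₁) = (15 − -29)/1.726 = 25.487.

μ = -9.319, σ = 25.487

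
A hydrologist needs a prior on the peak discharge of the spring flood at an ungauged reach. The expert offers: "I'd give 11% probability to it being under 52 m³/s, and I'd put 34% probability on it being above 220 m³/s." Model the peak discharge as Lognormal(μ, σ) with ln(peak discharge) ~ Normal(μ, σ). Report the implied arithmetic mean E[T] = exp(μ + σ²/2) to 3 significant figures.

If T ~ Lognormal(μ,σ) then ln T ~ Normal(μ,σ), so the p-quantile of ln T is μ + z_p·σ.
ln(52) = 3.951 and ln(220) = 5.394; z_{0.11} = -1.227, z_{0.66} = 0.4125.
σ = (5.394 − 3.951)/(0.4125 − (-1.227)) = 0.880.
μ = 3.951 − (-1.227)·0.880 = 5.031.
E[T] = exp(μ + σ²/2) = exp(5.031 + 0.3872) = 225 m³/s.

E[T] ≈ 225 m³/s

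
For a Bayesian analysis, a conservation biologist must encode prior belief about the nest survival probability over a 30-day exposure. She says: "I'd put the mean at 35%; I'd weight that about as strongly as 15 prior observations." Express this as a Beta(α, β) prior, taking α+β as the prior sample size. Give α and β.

Under the effective-sample-size interpretation, Beta(α, β) has prior mean α/(α+β) and prior sample size α+β.
So α+β = 15 and α/(α+β) = 0.35, giving α = 0.35·15 = 5.25 and β = 15 − 5.25 = 9.75.

α = 5.25, β = 9.75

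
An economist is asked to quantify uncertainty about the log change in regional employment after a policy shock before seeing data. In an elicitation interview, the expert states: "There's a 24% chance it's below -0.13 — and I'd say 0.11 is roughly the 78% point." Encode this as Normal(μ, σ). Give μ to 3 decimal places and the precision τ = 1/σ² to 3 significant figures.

For Normal(μ,σ), the p-quantile is μ + z_p·σ. Here z_{0.24} = -0.7063, z_{0.78} = 0.7722.
So -0.13 = μ − 0.7063σ and 0.11 = μ + 0.7722σ.
Subtracting: σ = (0.11 − -0.13)/(0.7722 − (-0.7063)) = 0.162.
Then μ = -0.13 − (-0.7063)·0.162 = -0.015.
Precision τ = 1/σ² = 1/0.1623² = 38.

μ = -0.015, τ = 38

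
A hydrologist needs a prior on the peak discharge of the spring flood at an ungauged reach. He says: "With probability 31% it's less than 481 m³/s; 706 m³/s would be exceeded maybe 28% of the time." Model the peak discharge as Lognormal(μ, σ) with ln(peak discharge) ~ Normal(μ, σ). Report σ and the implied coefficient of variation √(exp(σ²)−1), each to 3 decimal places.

If T ~ Lognormal(μ,σ) then ln T ~ Normal(μ,σ), so the p-quantile of ln T is μ + z_p·σ.
ln(481) = 6.176 and ln(706) = 6.56; z_{0.31} = -0.4959, z_{0.72} = 0.5828.
σ = (6.56 − 6.176)/(0.5828 − (-0.4959)) = 0.356.
μ = 6.176 − (-0.4959)·0.356 = 6.352.
CV = √(exp(σ²)−1) = √(exp(0.1266)−1) = 0.367.

σ ≈ 0.356, CV ≈ 0.367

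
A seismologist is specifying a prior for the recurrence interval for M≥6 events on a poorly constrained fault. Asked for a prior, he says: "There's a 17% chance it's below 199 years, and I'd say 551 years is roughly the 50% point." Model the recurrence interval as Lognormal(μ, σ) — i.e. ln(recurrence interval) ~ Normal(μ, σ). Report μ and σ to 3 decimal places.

μ ≈ 6.312, σ ≈ 1.067

If T ~ Lognormal(μ,σ) then ln T ~ Normal(μ,σ), so the p-quantile of ln T is μ + z_p·σ.
ln(199) = 5.293 and ln(551) = 6.312; z_{0.17} = -0.9542, z_{0.5} = 0.
σ = (6.312 − 5.293)/(0 − (-0.9542)) = 1.067.
μ = 5.293 − (-0.9542)·1.067 = 6.312.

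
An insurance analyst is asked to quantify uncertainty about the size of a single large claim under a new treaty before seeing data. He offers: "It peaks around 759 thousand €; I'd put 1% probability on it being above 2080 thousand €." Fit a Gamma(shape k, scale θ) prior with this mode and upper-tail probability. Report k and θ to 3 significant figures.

k ≈ 5.52, θ ≈ 168

Gamma(k,θ) with k>1 has mode (k−1)θ, so θ = 759/(k−1).
Need P(X < 2080) = 0.99 with θ tied to k this way. Start at k = 2, θ = 759: P(X<2080) ≈ 0.759.
Too low — raise k to concentrate. Iterating converges to k ≈ 5.52.
Then θ = 759/(5.52−1) ≈ 168.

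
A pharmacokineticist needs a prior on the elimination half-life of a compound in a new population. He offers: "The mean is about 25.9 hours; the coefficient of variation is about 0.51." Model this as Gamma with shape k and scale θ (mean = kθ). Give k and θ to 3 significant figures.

For Gamma(k, scale θ): mean = kθ, variance = kθ², so CV = 1/√k.
CV = 0.51, hence k = 1/CV² = 3.84.
Then θ = mean/k = 25.9/3.84 = 6.74.

k ≈ 3.84, θ ≈ 6.74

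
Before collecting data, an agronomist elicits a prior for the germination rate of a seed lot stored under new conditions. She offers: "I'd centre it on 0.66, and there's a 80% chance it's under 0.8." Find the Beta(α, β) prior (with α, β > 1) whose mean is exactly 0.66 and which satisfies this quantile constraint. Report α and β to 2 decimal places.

α ≈ 5.56, β ≈ 2.86

With mean 0.66 fixed, write α = 0.66s, β = 0.34s where s = α+β.
Need P(θ < 0.8) = 0.8 under Beta(0.66s, 0.34s). Normal approximation: (q−m)/√(m(1−m)/s) ≈ z_{0.8} = 0.842, so s ≈ 0.66·0.34·(0.842)²/(0.8−0.66)² = 8.1.
At s = 8.1: P(θ<0.8) ≈ 0.794. Adjusting to match 0.8 gives s ≈ 8.42.
So α = 0.66·8.42 ≈ 5.56, β = 0.34·8.42 ≈ 2.86.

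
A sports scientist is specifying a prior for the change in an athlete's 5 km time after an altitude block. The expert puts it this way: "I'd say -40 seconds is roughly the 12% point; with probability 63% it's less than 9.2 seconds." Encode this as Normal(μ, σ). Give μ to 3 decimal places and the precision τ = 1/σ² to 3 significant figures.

The p-quantile of Normal(μ,σ) is μ + z_p·σ, with z_{0.12} = -1.175 and z_{0.63} = 0.3319.
Eliminate σ: μ = (z₂·x₁ − z₁·x₂)/(z₂ − z₁) = (0.3319·-40 − (-1.175)·9.2)/1.507 = -1.635.
Then σ = (x₂ − x₁)/(z₂ − z₁) = (9.2 − -40)/1.507 = 32.651.
Precision τ = 1/σ² = 1/32.65² = 0.000938.

μ = -1.635, τ = 0.000938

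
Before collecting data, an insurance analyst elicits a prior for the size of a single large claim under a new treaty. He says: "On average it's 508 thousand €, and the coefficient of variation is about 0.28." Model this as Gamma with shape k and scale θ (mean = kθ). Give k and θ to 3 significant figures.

k ≈ 12.8, θ ≈ 39.8

For Gamma(k, scale θ): mean = kθ, variance = kθ², so CV = 1/√k.
CV = 0.28, hence k = 1/CV² = 12.8.
Then θ = mean/k = 508/12.8 = 39.8.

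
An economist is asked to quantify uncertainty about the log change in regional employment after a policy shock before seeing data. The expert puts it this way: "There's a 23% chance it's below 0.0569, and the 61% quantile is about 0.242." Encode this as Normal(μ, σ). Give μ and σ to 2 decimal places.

μ = 0.19, σ = 0.18

For Normal(μ,σ), the p-quantile is μ + z_p·σ. Here z_{0.23} = -0.7388, z_{0.61} = 0.2793.
So 0.0569 = μ − 0.7388σ and 0.242 = μ + 0.2793σ.
Subtracting: σ = (0.242 − 0.0569)/(0.2793 − (-0.7388)) = 0.18.
Then μ = 0.0569 − (-0.7388)·0.18 = 0.19.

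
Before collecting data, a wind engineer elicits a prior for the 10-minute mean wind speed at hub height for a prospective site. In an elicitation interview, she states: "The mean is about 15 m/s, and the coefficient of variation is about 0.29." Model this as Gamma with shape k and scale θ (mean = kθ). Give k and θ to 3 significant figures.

k ≈ 11.9, θ ≈ 1.26

For Gamma(k, scale θ): mean = kθ, variance = kθ², so CV = 1/√k.
CV = 0.29, hence k = 1/CV² = 11.9.
Then θ = mean/k = 15/11.9 = 1.26.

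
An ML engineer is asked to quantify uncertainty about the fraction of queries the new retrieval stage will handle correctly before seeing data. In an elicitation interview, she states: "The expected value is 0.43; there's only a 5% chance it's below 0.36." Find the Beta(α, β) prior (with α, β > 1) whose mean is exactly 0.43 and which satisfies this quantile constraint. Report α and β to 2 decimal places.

With mean 0.43 fixed, write α = 0.43s, β = 0.57s where s = α+β.
Need P(θ < 0.36) = 0.05 under Beta(0.43s, 0.57s). Normal approximation: (q−m)/√(m(1−m)/s) ≈ z_{0.05} = -1.64, so s ≈ 0.43·0.57·(-1.64)²/(0.36−0.43)² = 135.3.
At s = 135.3: P(θ<0.36) ≈ 0.048. Adjusting to match 0.05 gives s ≈ 132.15.
So α = 0.43·132.15 ≈ 56.82, β = 0.57·132.15 ≈ 75.32.

α ≈ 56.82, β ≈ 75.32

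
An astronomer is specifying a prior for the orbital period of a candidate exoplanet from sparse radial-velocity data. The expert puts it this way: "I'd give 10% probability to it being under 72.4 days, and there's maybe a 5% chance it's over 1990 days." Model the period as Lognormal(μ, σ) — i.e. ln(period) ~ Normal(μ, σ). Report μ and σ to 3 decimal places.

If T ~ Lognormal(μ,σ) then ln T ~ Normal(μ,σ), so the p-quantile of ln T is μ + z_p·σ.
ln(72.4) = 4.282 and ln(1990) = 7.596; z_{0.1} = -1.282, z_{0.95} = 1.645.
σ = (7.596 − 4.282)/(1.645 − (-1.282)) = 1.132.
μ = 4.282 − (-1.282)·1.132 = 5.733.

μ ≈ 5.733, σ ≈ 1.132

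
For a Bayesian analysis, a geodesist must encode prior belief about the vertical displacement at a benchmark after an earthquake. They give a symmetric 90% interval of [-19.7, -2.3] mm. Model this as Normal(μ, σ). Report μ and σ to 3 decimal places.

A symmetric 90% interval runs μ ± z·σ with z = 1.645.
Half-width = 8.7, so σ = 8.7/1.645 = 5.289.
μ is the interval midpoint, -11.000.

μ = -11.000, σ = 5.289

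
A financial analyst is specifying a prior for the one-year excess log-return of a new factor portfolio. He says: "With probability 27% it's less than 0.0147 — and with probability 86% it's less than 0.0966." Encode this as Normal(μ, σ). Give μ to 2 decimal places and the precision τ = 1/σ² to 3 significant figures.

For Normal(μ,σ), the p-quantile is μ + z_p·σ. Here z_{0.27} = -0.6128, z_{0.86} = 1.08.
So 0.0147 = μ − 0.6128σ and 0.0966 = μ + 1.08σ.
Subtracting: σ = (0.0966 − 0.0147)/(1.08 − (-0.6128)) = 0.05.
Then μ = 0.0147 − (-0.6128)·0.05 = 0.04.
Precision τ = 1/σ² = 1/0.04837² = 427.

μ = 0.04, τ = 427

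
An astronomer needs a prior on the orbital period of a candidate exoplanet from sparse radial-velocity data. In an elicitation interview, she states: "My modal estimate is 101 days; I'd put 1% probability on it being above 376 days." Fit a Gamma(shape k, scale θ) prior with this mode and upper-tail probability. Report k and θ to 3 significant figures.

Gamma(k,θ) with k>1 has mode (k−1)θ, so θ = 101/(k−1).
Need P(X < 376) = 0.99 with θ tied to k this way. Start at k = 2, θ = 101: P(X<376) ≈ 0.886.
Too low — raise k to concentrate. Iterating converges to k ≈ 3.47.
Then θ = 101/(3.47−1) ≈ 40.9.

k ≈ 3.47, θ ≈ 40.9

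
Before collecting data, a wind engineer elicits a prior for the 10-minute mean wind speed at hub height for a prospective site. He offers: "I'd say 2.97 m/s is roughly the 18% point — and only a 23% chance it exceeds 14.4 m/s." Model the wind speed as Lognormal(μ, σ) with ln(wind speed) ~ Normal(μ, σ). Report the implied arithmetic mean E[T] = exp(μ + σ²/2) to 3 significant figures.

If T ~ Lognormal(μ,σ) then ln T ~ Normal(μ,σ), so the p-quantile of ln T is μ + z_p·σ.
ln(2.97) = 1.089 and ln(14.4) = 2.667; z_{0.18} = -0.9154, z_{0.77} = 0.7388.
σ = (2.667 − 1.089)/(0.7388 − (-0.9154)) = 0.954.
μ = 1.089 − (-0.9154)·0.954 = 1.962.
E[T] = exp(μ + σ²/2) = exp(1.962 + 0.4554) = 11.2 m/s.

E[T] ≈ 11.2 m/s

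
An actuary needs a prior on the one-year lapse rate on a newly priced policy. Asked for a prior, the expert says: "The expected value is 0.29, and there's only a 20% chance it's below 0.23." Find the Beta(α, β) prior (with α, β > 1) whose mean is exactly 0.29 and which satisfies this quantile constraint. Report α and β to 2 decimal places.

With mean 0.29 fixed, write α = 0.29s, β = 0.71s where s = α+β.
Need P(θ < 0.23) = 0.2 under Beta(0.29s, 0.71s). Normal approximation: (q−m)/√(m(1−m)/s) ≈ z_{0.2} = -0.842, so s ≈ 0.29·0.71·(-0.842)²/(0.23−0.29)² = 40.5.
At s = 40.5: P(θ<0.23) ≈ 0.204. Adjusting to match 0.2 gives s ≈ 41.66.
So α = 0.29·41.66 ≈ 12.08, β = 0.71·41.66 ≈ 29.58.

α ≈ 12.08, β ≈ 29.58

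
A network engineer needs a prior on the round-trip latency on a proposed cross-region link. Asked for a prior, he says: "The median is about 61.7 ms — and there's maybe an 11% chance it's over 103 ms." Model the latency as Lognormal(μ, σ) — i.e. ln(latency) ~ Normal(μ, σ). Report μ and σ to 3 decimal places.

If T ~ Lognormal(μ,σ) then ln T ~ Normal(μ,σ), so the p-quantile of ln T is μ + z_p·σ.
ln(61.7) = 4.122 and ln(103) = 4.635; z_{0.5} = 0, z_{0.89} = 1.227.
σ = (4.635 − 4.122)/(1.227 − (0)) = 0.418.
μ = 4.122 − (0)·0.418 = 4.122.

μ ≈ 4.122, σ ≈ 0.418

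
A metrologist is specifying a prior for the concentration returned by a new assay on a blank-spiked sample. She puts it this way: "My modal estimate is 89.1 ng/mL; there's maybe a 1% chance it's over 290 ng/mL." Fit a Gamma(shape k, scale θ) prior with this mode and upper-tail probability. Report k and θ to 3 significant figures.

k ≈ 4.17, θ ≈ 28.1

Gamma(k,θ) with k>1 has mode (k−1)θ, so θ = 89.1/(k−1).
Need P(X < 290) = 0.99 with θ tied to k this way. Start at k = 2, θ = 89.1: P(X<290) ≈ 0.836.
Too low — raise k to concentrate. Iterating converges to k ≈ 4.17.
Then θ = 89.1/(4.17−1) ≈ 28.1.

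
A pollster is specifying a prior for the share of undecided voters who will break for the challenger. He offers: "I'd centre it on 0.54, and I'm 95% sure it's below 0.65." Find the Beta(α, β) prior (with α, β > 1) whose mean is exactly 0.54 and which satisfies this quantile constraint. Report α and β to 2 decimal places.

α ≈ 29.06, β ≈ 24.75

With mean 0.54 fixed, write α = 0.54s, β = 0.46s where s = α+β.
Need P(θ < 0.65) = 0.95 under Beta(0.54s, 0.46s). Normal approximation: (q−m)/√(m(1−m)/s) ≈ z_{0.95} = 1.64, so s ≈ 0.54·0.46·(1.64)²/(0.65−0.54)² = 55.5.
At s = 55.5: P(θ<0.65) ≈ 0.953. Adjusting to match 0.95 gives s ≈ 53.82.
So α = 0.54·53.82 ≈ 29.06, β = 0.46·53.82 ≈ 24.75.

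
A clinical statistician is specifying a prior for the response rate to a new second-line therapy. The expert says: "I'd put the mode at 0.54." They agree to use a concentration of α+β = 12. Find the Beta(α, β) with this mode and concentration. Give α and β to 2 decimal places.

For α,β > 1 the Beta mode is (α−1)/(α+β−2). With α+β = 12, the mode is (α−1)/10.
Set (α−1)/10 = 0.54 → α = 1 + 0.54·10 = 6.40.
β = 12 − α = 5.60.

α = 6.40, β = 5.60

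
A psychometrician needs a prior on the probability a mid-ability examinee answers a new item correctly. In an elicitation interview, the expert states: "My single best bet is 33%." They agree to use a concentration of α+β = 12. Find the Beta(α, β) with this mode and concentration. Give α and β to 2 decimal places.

α = 4.30, β = 7.70

For α,β > 1 the Beta mode is (α−1)/(α+β−2). With α+β = 12, the mode is (α−1)/10.
Set (α−1)/10 = 0.33 → α = 1 + 0.33·10 = 4.30.
β = 12 − α = 7.70.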